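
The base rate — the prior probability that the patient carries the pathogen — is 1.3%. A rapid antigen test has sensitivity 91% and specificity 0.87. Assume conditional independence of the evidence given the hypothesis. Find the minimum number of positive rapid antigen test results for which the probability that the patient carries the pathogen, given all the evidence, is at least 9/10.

4

Prior odds: 0.013 ÷ 0.987 = 13/987.
False-positive rate = 1 − 0.87 = 0.13; likelihood ratio of a positive = 0.91/0.13 = 7.
Target posterior odds = 0.9/0.1 = 9.
Require 7ⁿ ≥ 9 ÷ (13/987) = 8883/13.
7³ = 343 falls short of 8883/13 but 7⁴ = 2401 reaches it, so n = 4.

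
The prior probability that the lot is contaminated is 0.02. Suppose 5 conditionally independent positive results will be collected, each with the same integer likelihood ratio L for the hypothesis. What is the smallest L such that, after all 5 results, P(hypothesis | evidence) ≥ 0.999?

Prior odds = 0.02/0.98 = 1/49.
Target odds = 0.999/0.001 = 999.
Need L⁵ ≥ 999 ÷ (1/49) = 48951.
8⁵ = 32768 < 48951 ≤ 59049 = 9⁵, so L = 9.

9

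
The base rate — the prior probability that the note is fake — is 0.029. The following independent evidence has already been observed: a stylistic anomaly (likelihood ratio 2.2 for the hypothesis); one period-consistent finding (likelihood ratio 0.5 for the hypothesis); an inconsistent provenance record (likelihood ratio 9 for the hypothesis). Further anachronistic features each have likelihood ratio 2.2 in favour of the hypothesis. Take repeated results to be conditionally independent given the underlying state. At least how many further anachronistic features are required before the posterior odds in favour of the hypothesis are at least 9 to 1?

5

Prior odds = 0.029/0.971 = 29/971.
Combined Bayes factor of the evidence already in hand = 2.2 × 0.5 × 9 = 9.9.
Odds after that evidence = (29/971) × 9.9 = 2871/9710.
Target odds = 9.
Need 2.2ⁿ ≥ 9 ÷ (2871/9710) = 9710/319.
2.2⁴ = 23.4256 falls short of 9710/319 but 2.2⁵ = 51.53632 reaches it, so n = 5.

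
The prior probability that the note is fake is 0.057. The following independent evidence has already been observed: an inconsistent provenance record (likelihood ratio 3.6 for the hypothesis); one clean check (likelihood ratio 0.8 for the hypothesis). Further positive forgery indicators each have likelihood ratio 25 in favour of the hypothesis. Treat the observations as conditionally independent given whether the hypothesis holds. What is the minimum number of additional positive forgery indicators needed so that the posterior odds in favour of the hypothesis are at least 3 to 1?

1

Prior odds = 0.057/0.943 = 57/943.
Combined Bayes factor of the evidence already in hand = 3.6 × 0.8 = 2.88.
Odds after that evidence = (57/943) × 2.88 = 4104/23575.
Target odds = 3.
Need 25ⁿ ≥ 3 ÷ (4104/23575) = 23575/1368.
25¹ = 25, which meets the required 23575/1368; so n = 1.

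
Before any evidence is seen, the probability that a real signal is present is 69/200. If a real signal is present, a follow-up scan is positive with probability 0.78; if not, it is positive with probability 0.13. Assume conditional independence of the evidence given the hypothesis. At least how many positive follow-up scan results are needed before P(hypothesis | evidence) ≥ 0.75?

Prior odds: 0.345 ÷ 0.655 = 69/131.
Likelihood ratio of a positive = 0.78/0.13 = 6.
Target posterior odds = 0.75/0.25 = 3.
Need (69/131) × 6ⁿ ≥ 3, i.e. 6ⁿ ≥ 131/23.
6¹ = 6, which meets the required 131/23; so n = 1.

1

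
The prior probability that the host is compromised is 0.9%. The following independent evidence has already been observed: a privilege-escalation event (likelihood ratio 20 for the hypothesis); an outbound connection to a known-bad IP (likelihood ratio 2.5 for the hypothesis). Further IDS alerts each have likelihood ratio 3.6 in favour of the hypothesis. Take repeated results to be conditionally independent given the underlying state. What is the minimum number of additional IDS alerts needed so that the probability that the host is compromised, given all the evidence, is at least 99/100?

5

Prior odds = 0.009/0.991 = 9/991.
Combined Bayes factor of the evidence already in hand = 20 × 2.5 = 50.
Odds after that evidence = (9/991) × 50 = 450/991.
Target odds = 0.99/0.01 = 99.
Need 3.6ⁿ ≥ 99 ÷ (450/991) = 218.02.
3.6⁴ = 167.9616 falls short of 218.02 but 3.6⁵ = 604.66176 reaches it, so n = 5.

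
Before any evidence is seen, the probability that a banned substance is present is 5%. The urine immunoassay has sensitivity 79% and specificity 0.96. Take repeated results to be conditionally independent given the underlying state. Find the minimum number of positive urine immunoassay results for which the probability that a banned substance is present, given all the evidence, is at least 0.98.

Prior odds = 0.05/0.95 = 1/19.
False-positive rate = 1 − 0.96 = 0.04; likelihood ratio of a positive = 0.79/0.04 = 19.75.
Target odds: 0.98 ÷ 0.02 = 49.
Require 19.75ⁿ ≥ 49 ÷ (1/19) = 931.
19.75² = 390.0625 falls short of 931 but 19.75³ = 7703.734375 reaches it, so n = 3.

3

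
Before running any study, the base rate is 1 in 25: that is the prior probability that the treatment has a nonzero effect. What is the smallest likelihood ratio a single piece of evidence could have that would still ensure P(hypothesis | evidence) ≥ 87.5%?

168

Prior odds = 0.04/0.96 = 1/24.
Target odds = 0.875/0.125 = 7.
Required Bayes factor = 7 ÷ (1/24) = 168.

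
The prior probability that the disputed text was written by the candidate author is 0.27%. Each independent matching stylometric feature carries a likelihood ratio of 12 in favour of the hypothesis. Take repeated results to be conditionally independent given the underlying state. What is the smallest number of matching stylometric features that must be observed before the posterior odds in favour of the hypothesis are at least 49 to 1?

Prior odds: 0.0027 ÷ 0.9973 = 27/9973.
Likelihood ratio per matching stylometric feature = 12.
Target odds = 49.
Require 12ⁿ ≥ 49 ÷ (27/9973) = 488677/27.
12³ = 1728 falls short of 488677/27 but 12⁴ = 20736 reaches it, so n = 4.

4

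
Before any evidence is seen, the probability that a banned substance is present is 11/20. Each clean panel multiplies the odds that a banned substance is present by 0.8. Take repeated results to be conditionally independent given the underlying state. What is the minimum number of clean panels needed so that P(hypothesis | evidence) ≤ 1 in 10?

Prior odds: 0.55 ÷ 0.45 = 11/9.
Likelihood ratio per clean panel = 0.8.
Target posterior odds = 0.1/0.9 = 1/9.
Need (11/9) × 0.8ⁿ ≤ 1/9, i.e. 0.8ⁿ ≤ 1/11.
0.8¹⁰ = 1048576/9765625 is still above 1/11 but 0.8¹¹ = 4194304/48828125 is at or below it, so n = 11.

11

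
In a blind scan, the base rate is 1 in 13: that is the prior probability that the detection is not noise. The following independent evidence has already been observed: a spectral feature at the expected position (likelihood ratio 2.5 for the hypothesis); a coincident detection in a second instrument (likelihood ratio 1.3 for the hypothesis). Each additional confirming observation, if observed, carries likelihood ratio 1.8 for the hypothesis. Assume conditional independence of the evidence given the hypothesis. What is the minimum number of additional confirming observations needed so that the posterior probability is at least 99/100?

11

Prior odds = (1/13)/(12/13) = 1/12.
Combined Bayes factor of the evidence already in hand = 2.5 × 1.3 = 3.25.
Odds after that evidence = (1/12) × 3.25 = 13/48.
Target odds = 0.99/0.01 = 99.
Need 1.8ⁿ ≥ 99 ÷ (13/48) = 4752/13.
1.8¹⁰ ≈357.047 falls short of 4752/13 but 1.8¹¹ ≈642.684 reaches it, so n = 11.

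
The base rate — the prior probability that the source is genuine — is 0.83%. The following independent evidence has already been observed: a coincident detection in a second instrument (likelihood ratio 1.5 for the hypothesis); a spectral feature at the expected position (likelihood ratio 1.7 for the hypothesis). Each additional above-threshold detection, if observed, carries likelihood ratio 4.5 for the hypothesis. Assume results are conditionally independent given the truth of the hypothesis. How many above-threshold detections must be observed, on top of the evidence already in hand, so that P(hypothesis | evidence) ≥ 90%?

Prior odds = 0.0083/0.9917 = 83/9917.
Combined Bayes factor of the evidence already in hand = 1.5 × 1.7 = 2.55.
Odds after that evidence = (83/9917) × 2.55 = 4233/198340.
Target odds = 0.9/0.1 = 9.
Need 4.5ⁿ ≥ 9 ÷ (4233/198340) = 595020/1411.
4.5⁴ = 410.0625 falls short of 595020/1411 but 4.5⁵ = 1845.28125 reaches it, so n = 5.

5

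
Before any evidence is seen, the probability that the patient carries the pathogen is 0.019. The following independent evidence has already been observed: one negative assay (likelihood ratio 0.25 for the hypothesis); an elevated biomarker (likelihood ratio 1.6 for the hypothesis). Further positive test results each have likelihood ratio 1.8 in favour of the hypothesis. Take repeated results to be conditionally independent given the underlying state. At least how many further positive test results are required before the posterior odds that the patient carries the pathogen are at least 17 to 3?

12

Prior odds = 0.019/0.981 = 19/981.
Combined Bayes factor of the evidence already in hand = 0.25 × 1.6 = 0.4.
Odds after that evidence = (19/981) × 0.4 = 38/4905.
Target odds = 17/3.
Need 1.8ⁿ ≥ 17/3 ÷ (38/4905) = 27795/38.
1.8¹¹ ≈642.684 falls short of 27795/38 but 1.8¹² ≈1156.83 reaches it, so n = 12.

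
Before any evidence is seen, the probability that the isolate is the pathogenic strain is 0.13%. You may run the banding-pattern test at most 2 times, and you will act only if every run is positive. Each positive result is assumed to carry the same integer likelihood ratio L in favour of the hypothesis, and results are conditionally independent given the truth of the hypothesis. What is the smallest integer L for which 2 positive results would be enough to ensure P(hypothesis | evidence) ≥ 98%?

Prior odds = 0.0013/0.9987 = 13/9987.
Target odds = 0.98/0.02 = 49.
Need L² ≥ 49 ÷ (13/9987) = 489363/13.
194² = 37636 < 489363/13 ≤ 38025 = 195², so L = 195.

195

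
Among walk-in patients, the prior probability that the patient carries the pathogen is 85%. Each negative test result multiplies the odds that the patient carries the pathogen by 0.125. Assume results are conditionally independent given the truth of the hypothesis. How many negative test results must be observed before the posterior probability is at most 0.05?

3

Prior odds = 0.85/0.15 = 17/3.
Likelihood ratio per negative test result = 0.125.
Target posterior odds = 0.05/0.95 = 1/19.
Need (17/3) × 0.125ⁿ ≤ 1/19, i.e. 0.125ⁿ ≤ 3/323.
0.125² = 0.015625 is still above 3/323 but 0.125³ = 0.001953125 is at or below it, so n = 3.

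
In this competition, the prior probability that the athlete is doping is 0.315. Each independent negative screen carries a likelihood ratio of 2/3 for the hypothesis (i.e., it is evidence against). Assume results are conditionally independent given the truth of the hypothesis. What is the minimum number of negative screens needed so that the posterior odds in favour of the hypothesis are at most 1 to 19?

6

Prior odds = 0.315/0.685 = 63/137.
Likelihood ratio per negative screen = 2/3.
Target odds = 1/19.
Require (2/3)ⁿ ≤ 1/19 ÷ (63/137) = 137/1197.
(2/3)⁵ = 32/243 is still above 137/1197 but (2/3)⁶ = 64/729 is at or below it, so n = 6.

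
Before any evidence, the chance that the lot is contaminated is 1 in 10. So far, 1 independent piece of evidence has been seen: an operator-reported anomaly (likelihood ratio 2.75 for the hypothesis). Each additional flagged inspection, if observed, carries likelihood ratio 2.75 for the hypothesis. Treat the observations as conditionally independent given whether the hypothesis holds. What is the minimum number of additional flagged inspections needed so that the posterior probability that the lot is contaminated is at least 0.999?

8

Prior odds = 0.1/0.9 = 1/9.
Bayes factor of the evidence already in hand = 2.75.
Odds after that evidence = (1/9) × 2.75 = 11/36.
Target odds = 0.999/0.001 = 999.
Need 2.75ⁿ ≥ 999 ÷ (11/36) = 35964/11.
2.75⁷ = 19487171/16384 falls short of 35964/11 but 2.75⁸ = 214358881/65536 reaches it, so n = 8.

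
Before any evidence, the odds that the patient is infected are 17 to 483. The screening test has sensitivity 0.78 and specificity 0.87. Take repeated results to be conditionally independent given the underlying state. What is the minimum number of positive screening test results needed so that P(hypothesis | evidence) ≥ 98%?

5

Prior odds = 17/483.
False-positive rate = 1 − 0.87 = 0.13; likelihood ratio of a positive = 0.78/0.13 = 6.
Target posterior odds = 0.98/0.02 = 49.
Need (17/483) × 6ⁿ ≥ 49, i.e. 6ⁿ ≥ 23667/17.
6⁴ = 1296 falls short of 23667/17 but 6⁵ = 7776 reaches it, so n = 5.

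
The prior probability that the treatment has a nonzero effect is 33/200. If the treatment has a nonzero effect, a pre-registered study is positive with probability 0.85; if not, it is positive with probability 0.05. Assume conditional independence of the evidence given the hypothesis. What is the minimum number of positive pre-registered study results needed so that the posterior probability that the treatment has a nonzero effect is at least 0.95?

Prior odds: 0.165 ÷ 0.835 = 33/167.
Likelihood ratio of a positive = 0.85/0.05 = 17.
Target odds: 0.95 ÷ 0.05 = 19.
Require 17ⁿ ≥ 19 ÷ (33/167) = 3173/33.
17¹ = 17 falls short of 3173/33 but 17² = 289 reaches it, so n = 2.

2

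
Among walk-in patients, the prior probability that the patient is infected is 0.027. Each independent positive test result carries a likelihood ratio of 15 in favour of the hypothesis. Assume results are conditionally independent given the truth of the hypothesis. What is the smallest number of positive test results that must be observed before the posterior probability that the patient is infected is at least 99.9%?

Prior odds: 0.027 ÷ 0.973 = 27/973.
Likelihood ratio per positive test result = 15.
Target odds: 0.999 ÷ 0.001 = 999.
Need (27/973) × 15ⁿ ≥ 999, i.e. 15ⁿ ≥ 36001.
15³ = 3375 falls short of 36001 but 15⁴ = 50625 reaches it, so n = 4.

4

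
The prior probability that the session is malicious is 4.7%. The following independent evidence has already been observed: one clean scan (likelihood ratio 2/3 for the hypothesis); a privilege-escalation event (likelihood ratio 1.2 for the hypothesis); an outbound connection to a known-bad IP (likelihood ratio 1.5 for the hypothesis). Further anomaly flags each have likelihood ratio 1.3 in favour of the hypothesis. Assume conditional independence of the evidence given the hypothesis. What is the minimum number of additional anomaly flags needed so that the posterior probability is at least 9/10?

20

Prior odds = 0.047/0.953 = 47/953.
Combined Bayes factor of the evidence already in hand = (2/3) × 1.2 × 1.5 = 1.2.
Odds after that evidence = (47/953) × 1.2 = 282/4765.
Target odds = 0.9/0.1 = 9.
Need 1.3ⁿ ≥ 9 ÷ (282/4765) = 14295/94.
1.3¹⁹ ≈146.192 falls short of 14295/94 but 1.3²⁰ ≈190.05 reaches it, so n = 20.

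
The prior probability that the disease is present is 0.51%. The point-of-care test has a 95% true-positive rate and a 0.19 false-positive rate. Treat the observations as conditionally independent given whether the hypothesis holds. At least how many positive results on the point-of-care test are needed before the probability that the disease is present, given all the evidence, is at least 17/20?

Prior odds: 0.0051 ÷ 0.9949 = 51/9949.
Likelihood ratio of a positive result = 0.95/0.19 = 5.
Target odds: 0.85 ÷ 0.15 = 17/3.
Require 5ⁿ ≥ 17/3 ÷ (51/9949) = 9949/9.
5⁴ = 625 falls short of 9949/9 but 5⁵ = 3125 reaches it, so n = 5.

5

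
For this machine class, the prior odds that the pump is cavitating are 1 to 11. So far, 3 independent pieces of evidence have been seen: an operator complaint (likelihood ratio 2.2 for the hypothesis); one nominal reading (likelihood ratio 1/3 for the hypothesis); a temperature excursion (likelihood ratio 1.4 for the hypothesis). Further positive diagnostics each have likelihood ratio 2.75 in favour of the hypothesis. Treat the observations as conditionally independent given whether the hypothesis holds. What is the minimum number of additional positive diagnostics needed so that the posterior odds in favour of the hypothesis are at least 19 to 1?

Prior odds = 1/11.
Combined Bayes factor of the evidence already in hand = 2.2 × (1/3) × 1.4 = 77/75.
Odds after that evidence = (1/11) × 77/75 = 7/75.
Target odds = 19.
Need 2.75ⁿ ≥ 19 ÷ (7/75) = 1425/7.
2.75⁵ = 161051/1024 falls short of 1425/7 but 2.75⁶ = 1771561/4096 reaches it, so n = 6.

6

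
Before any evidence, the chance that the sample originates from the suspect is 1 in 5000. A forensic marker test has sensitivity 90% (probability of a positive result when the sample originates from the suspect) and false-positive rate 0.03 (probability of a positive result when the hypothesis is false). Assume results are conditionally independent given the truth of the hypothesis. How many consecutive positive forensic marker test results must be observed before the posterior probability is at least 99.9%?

Prior odds = 0.0002/0.9998 = 1/4999.
Likelihood ratio of a positive result = 0.9/0.03 = 30.
Target odds: 0.999 ÷ 0.001 = 999.
Require 30ⁿ ≥ 999 ÷ (1/4999) = 4994001.
30⁴ = 810000 falls short of 4994001 but 30⁵ = 24300000 reaches it, so n = 5.

5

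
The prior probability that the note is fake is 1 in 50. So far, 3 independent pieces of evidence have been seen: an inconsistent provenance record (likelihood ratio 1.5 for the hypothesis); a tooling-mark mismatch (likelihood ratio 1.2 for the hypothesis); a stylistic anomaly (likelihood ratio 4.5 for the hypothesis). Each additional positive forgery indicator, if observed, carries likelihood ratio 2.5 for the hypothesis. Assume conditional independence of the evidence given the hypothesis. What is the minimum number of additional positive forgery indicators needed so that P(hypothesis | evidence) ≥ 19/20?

Prior odds = 0.02/0.98 = 1/49.
Combined Bayes factor of the evidence already in hand = 1.5 × 1.2 × 4.5 = 8.1.
Odds after that evidence = (1/49) × 8.1 = 81/490.
Target odds = 0.95/0.05 = 19.
Need 2.5ⁿ ≥ 19 ÷ (81/490) = 9310/81.
2.5⁵ = 97.65625 falls short of 9310/81 but 2.5⁶ = 244.140625 reaches it, so n = 6.

6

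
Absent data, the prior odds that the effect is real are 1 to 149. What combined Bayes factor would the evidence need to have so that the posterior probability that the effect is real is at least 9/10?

1341

Prior odds = 1/149.
Target odds = 0.9/0.1 = 9.
Required Bayes factor = 9 ÷ (1/149) = 1341.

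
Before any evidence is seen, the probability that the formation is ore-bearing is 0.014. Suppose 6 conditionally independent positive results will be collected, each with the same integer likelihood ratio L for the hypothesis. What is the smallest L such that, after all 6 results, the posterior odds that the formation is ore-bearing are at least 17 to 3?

3

Prior odds = 0.014/0.986 = 7/493.
Target odds = 17/3.
Need L⁶ ≥ 17/3 ÷ (7/493) = 8381/21.
2⁶ = 64 < 8381/21 ≤ 729 = 3⁶, so L = 3.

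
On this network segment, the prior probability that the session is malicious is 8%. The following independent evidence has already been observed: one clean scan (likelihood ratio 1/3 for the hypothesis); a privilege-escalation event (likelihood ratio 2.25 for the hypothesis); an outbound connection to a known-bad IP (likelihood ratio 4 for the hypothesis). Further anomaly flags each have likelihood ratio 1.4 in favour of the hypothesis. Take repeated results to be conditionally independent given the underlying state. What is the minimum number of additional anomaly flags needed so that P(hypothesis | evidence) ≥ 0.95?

Prior odds = 0.08/0.92 = 2/23.
Combined Bayes factor of the evidence already in hand = (1/3) × 2.25 × 4 = 3.
Odds after that evidence = (2/23) × 3 = 6/23.
Target odds = 0.95/0.05 = 19.
Need 1.4ⁿ ≥ 19 ÷ (6/23) = 437/6.
1.4¹² ≈56.6939 falls short of 437/6 but 1.4¹³ ≈79.3715 reaches it, so n = 13.

13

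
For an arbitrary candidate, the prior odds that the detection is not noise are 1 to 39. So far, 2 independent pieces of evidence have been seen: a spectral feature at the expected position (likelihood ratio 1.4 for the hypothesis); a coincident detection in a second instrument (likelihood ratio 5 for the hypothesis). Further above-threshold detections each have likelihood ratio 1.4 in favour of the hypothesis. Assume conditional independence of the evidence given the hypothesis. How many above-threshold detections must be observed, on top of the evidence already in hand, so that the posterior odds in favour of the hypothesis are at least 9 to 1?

12

Prior odds = 1/39.
Combined Bayes factor of the evidence already in hand = 1.4 × 5 = 7.
Odds after that evidence = (1/39) × 7 = 7/39.
Target odds = 9.
Need 1.4ⁿ ≥ 9 ÷ (7/39) = 351/7.
1.4¹¹ ≈40.4957 falls short of 351/7 but 1.4¹² ≈56.6939 reaches it, so n = 12.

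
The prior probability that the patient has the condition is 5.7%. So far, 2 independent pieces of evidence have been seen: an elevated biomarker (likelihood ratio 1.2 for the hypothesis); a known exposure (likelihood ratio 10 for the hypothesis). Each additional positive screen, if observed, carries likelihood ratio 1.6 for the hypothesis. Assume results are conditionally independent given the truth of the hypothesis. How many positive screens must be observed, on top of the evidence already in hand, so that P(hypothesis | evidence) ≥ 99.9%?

16

Prior odds = 0.057/0.943 = 57/943.
Combined Bayes factor of the evidence already in hand = 1.2 × 10 = 12.
Odds after that evidence = (57/943) × 12 = 684/943.
Target odds = 0.999/0.001 = 999.
Need 1.6ⁿ ≥ 999 ÷ (684/943) = 104673/76.
1.6¹⁵ ≈1152.92 falls short of 104673/76 but 1.6¹⁶ ≈1844.67 reaches it, so n = 16.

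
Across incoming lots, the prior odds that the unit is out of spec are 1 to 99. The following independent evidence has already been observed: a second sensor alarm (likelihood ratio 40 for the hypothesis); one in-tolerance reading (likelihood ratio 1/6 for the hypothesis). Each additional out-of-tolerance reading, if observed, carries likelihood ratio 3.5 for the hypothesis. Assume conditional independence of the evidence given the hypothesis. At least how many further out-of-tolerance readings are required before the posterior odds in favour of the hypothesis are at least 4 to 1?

4

Prior odds = 1/99.
Combined Bayes factor of the evidence already in hand = 40 × (1/6) = 20/3.
Odds after that evidence = (1/99) × 20/3 = 20/297.
Target odds = 4.
Need 3.5ⁿ ≥ 4 ÷ (20/297) = 59.4.
3.5³ = 42.875 falls short of 59.4 but 3.5⁴ = 150.0625 reaches it, so n = 4.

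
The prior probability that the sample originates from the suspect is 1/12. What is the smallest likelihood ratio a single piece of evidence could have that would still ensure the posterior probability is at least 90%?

Prior odds = (1/12)/(11/12) = 1/11.
Target odds = 0.9/0.1 = 9.
Required Bayes factor = 9 ÷ (1/11) = 99.

99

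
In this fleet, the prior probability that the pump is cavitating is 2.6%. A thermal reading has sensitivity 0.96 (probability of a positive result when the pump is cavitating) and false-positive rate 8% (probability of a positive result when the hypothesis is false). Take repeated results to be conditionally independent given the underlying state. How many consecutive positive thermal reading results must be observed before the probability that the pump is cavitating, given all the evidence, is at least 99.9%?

5

Prior odds: 0.026 ÷ 0.974 = 13/487.
Likelihood ratio of a positive result = 0.96/0.08 = 12.
Target odds: 0.999 ÷ 0.001 = 999.
Require 12ⁿ ≥ 999 ÷ (13/487) = 486513/13.
12⁴ = 20736 falls short of 486513/13 but 12⁵ = 248832 reaches it, so n = 5.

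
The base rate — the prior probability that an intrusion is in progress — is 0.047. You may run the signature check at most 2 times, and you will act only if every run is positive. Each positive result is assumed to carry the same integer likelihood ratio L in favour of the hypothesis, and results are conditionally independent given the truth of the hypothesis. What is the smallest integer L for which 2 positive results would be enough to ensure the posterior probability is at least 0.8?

10

Prior odds = 0.047/0.953 = 47/953.
Target odds = 0.8/0.2 = 4.
Need L² ≥ 4 ÷ (47/953) = 3812/47.
9² = 81 < 3812/47 ≤ 100 = 10², so L = 10.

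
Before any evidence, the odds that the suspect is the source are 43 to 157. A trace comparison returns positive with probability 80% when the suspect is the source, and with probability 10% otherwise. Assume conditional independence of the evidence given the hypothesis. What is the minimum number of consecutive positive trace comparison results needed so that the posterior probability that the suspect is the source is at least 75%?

2

Prior odds = 43/157.
Likelihood ratio of a positive result = 0.8/0.1 = 8.
Target posterior odds = 0.75/0.25 = 3.
Need (43/157) × 8ⁿ ≥ 3, i.e. 8ⁿ ≥ 471/43.
8¹ = 8 falls short of 471/43 but 8² = 64 reaches it, so n = 2.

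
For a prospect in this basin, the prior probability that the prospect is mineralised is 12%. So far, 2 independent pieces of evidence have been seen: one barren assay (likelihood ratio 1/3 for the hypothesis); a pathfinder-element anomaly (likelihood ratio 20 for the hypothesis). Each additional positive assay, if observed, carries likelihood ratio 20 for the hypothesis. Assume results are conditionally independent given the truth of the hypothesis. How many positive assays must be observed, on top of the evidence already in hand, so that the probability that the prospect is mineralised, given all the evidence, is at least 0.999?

3

Prior odds = 0.12/0.88 = 3/22.
Combined Bayes factor of the evidence already in hand = (1/3) × 20 = 20/3.
Odds after that evidence = (3/22) × 20/3 = 10/11.
Target odds = 0.999/0.001 = 999.
Need 20ⁿ ≥ 999 ÷ (10/11) = 1098.9.
20² = 400 falls short of 1098.9 but 20³ = 8000 reaches it, so n = 3.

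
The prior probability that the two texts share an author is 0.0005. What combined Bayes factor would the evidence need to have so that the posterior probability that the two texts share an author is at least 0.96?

47976

Prior odds = 0.0005/0.9995 = 1/1999.
Target odds = 0.96/0.04 = 24.
Required Bayes factor = 24 ÷ (1/1999) = 47976.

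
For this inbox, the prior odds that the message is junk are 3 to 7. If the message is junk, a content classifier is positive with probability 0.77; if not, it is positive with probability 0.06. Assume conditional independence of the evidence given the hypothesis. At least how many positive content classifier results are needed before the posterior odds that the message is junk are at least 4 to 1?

Prior odds = 3/7.
Likelihood ratio of a positive = 0.77/0.06 = 77/6.
Target odds = 4.
Need (3/7) × (77/6)ⁿ ≥ 4, i.e. (77/6)ⁿ ≥ 28/3.
(77/6)¹ = 77/6, which meets the required 28/3; so n = 1.

1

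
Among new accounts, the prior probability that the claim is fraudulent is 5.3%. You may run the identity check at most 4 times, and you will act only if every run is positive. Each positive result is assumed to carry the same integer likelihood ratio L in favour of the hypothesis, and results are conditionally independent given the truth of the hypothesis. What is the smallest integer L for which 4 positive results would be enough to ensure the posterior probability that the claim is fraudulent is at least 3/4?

3

Prior odds = 0.053/0.947 = 53/947.
Target odds = 0.75/0.25 = 3.
Need L⁴ ≥ 3 ÷ (53/947) = 2841/53.
2⁴ = 16 < 2841/53 ≤ 81 = 3⁴, so L = 3.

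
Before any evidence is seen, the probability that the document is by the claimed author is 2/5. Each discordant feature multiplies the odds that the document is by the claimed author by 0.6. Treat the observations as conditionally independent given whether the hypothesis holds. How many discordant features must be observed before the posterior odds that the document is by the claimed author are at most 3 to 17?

Prior odds = 0.4/0.6 = 2/3.
Likelihood ratio per discordant feature = 0.6.
Target odds = 3/17.
Require 0.6ⁿ ≤ 3/17 ÷ (2/3) = 9/34.
0.6² = 0.36 is still above 9/34 but 0.6³ = 0.216 is at or below it, so n = 3.

3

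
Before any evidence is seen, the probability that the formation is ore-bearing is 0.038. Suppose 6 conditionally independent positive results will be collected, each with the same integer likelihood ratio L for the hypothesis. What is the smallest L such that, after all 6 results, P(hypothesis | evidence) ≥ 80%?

3

Prior odds = 0.038/0.962 = 19/481.
Target odds = 0.8/0.2 = 4.
Need L⁶ ≥ 4 ÷ (19/481) = 1924/19.
2⁶ = 64 < 1924/19 ≤ 729 = 3⁶, so L = 3.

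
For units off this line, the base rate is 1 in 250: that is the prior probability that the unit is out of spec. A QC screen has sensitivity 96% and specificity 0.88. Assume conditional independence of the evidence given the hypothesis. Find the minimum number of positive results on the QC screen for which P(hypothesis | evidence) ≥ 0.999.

Prior odds = 0.004/0.996 = 1/249.
False-positive rate = 1 − 0.88 = 0.12; likelihood ratio of a positive = 0.96/0.12 = 8.
Target posterior odds = 0.999/0.001 = 999.
Require 8ⁿ ≥ 999 ÷ (1/249) = 248751.
8⁵ = 32768 falls short of 248751 but 8⁶ = 262144 reaches it, so n = 6.

6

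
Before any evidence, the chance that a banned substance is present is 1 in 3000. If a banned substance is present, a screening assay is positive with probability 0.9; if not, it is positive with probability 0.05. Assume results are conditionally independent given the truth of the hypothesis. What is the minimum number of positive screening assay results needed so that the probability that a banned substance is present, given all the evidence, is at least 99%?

Prior odds = (1/3000)/(2999/3000) = 1/2999.
Likelihood ratio of a positive = 0.9/0.05 = 18.
Target posterior odds = 0.99/0.01 = 99.
Need (1/2999) × 18ⁿ ≥ 99, i.e. 18ⁿ ≥ 296901.
18⁴ = 104976 falls short of 296901 but 18⁵ = 1889568 reaches it, so n = 5.

5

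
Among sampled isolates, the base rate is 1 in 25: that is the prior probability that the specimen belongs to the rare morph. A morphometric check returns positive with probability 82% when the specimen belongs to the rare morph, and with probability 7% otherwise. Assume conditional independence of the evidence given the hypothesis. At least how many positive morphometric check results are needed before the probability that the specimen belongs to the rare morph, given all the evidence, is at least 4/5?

Prior odds: 0.04 ÷ 0.96 = 1/24.
Likelihood ratio of a positive result = 0.82/0.07 = 82/7.
Target posterior odds = 0.8/0.2 = 4.
Require (82/7)ⁿ ≥ 4 ÷ (1/24) = 96.
(82/7)¹ = 82/7 falls short of 96 but (82/7)² = 6724/49 reaches it, so n = 2.

2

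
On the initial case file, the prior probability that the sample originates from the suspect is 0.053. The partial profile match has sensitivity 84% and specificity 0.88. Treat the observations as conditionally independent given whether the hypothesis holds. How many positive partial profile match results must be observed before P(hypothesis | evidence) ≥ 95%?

Prior odds = 0.053/0.947 = 53/947.
False-positive rate = 1 − 0.88 = 0.12; likelihood ratio of a positive = 0.84/0.12 = 7.
Target posterior odds = 0.95/0.05 = 19.
Need (53/947) × 7ⁿ ≥ 19, i.e. 7ⁿ ≥ 17993/53.
7² = 49 falls short of 17993/53 but 7³ = 343 reaches it, so n = 3.

3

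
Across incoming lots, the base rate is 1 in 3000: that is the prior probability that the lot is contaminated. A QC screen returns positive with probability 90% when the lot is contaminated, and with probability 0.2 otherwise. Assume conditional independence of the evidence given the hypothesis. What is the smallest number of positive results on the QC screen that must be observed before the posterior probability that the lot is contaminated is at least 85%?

Prior odds = (1/3000)/(2999/3000) = 1/2999.
Likelihood ratio of a positive result = 0.9/0.2 = 4.5.
Target posterior odds = 0.85/0.15 = 17/3.
Require 4.5ⁿ ≥ 17/3 ÷ (1/2999) = 50983/3.
4.5⁶ = 8303.765625 falls short of 50983/3 but 4.5⁷ = 4782969/128 reaches it, so n = 7.

7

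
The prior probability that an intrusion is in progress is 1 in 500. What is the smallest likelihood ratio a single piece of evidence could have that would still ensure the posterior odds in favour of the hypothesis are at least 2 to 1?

998

Prior odds = 0.002/0.998 = 1/499.
Target odds = 2.
Required Bayes factor = 2 ÷ (1/499) = 998.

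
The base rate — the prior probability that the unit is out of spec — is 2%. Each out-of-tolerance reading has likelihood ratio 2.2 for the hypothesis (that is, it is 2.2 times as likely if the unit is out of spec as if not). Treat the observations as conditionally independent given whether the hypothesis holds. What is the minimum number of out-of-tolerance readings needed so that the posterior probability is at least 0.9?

8

Prior odds: 0.02 ÷ 0.98 = 1/49.
Likelihood ratio per out-of-tolerance reading = 2.2.
Target odds: 0.9 ÷ 0.1 = 9.
Require 2.2ⁿ ≥ 9 ÷ (1/49) = 441.
2.2⁷ = 19487171/78125 falls short of 441 but 2.2⁸ = 214358881/390625 reaches it, so n = 8.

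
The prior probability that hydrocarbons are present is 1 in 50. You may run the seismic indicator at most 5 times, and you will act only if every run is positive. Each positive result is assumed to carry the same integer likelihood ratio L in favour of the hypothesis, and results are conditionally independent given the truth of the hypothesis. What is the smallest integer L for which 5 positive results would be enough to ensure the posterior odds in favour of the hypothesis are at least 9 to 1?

4

Prior odds = 0.02/0.98 = 1/49.
Target odds = 9.
Need L⁵ ≥ 9 ÷ (1/49) = 441.
3⁵ = 243 < 441 ≤ 1024 = 4⁵, so L = 4.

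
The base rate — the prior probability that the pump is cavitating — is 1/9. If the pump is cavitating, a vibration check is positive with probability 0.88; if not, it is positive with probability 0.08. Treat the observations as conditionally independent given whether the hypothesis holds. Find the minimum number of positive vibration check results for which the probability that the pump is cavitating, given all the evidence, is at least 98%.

Prior odds: (1/9) ÷ (8/9) = 0.125.
Likelihood ratio of a positive = 0.88/0.08 = 11.
Target posterior odds = 0.98/0.02 = 49.
Need 0.125 × 11ⁿ ≥ 49, i.e. 11ⁿ ≥ 392.
11² = 121 falls short of 392 but 11³ = 1331 reaches it, so n = 3.

3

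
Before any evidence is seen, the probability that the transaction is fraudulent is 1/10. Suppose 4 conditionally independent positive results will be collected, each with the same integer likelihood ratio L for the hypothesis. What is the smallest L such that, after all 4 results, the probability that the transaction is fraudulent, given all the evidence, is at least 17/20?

Prior odds = 0.1/0.9 = 1/9.
Target odds = 0.85/0.15 = 17/3.
Need L⁴ ≥ 17/3 ÷ (1/9) = 51.
2⁴ = 16 < 51 ≤ 81 = 3⁴, so L = 3.

3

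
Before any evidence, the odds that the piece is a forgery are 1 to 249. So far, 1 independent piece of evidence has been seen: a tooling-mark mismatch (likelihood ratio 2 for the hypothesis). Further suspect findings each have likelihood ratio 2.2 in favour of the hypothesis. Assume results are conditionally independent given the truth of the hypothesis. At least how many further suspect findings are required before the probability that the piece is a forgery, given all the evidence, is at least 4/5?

Prior odds = 1/249.
Bayes factor of the evidence already in hand = 2.
Odds after that evidence = (1/249) × 2 = 2/249.
Target odds = 0.8/0.2 = 4.
Need 2.2ⁿ ≥ 4 ÷ (2/249) = 498.
2.2⁷ = 19487171/78125 falls short of 498 but 2.2⁸ = 214358881/390625 reaches it, so n = 8.

8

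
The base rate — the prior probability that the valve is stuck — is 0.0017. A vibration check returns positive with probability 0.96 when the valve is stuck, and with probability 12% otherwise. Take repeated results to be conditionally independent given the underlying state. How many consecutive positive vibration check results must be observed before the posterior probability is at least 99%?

Prior odds: 0.0017 ÷ 0.9983 = 17/9983.
Likelihood ratio of a positive result = 0.96/0.12 = 8.
Target odds: 0.99 ÷ 0.01 = 99.
Require 8ⁿ ≥ 99 ÷ (17/9983) = 988317/17.
8⁵ = 32768 falls short of 988317/17 but 8⁶ = 262144 reaches it, so n = 6.

6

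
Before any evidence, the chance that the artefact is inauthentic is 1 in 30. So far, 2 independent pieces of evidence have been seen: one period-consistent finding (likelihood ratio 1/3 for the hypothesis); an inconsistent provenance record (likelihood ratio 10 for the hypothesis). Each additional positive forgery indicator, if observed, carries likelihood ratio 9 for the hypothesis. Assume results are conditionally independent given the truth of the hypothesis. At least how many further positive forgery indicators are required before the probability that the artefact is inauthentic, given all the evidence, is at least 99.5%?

Prior odds = (1/30)/(29/30) = 1/29.
Combined Bayes factor of the evidence already in hand = (1/3) × 10 = 10/3.
Odds after that evidence = (1/29) × 10/3 = 10/87.
Target odds = 0.995/0.005 = 199.
Need 9ⁿ ≥ 199 ÷ (10/87) = 1731.3.
9³ = 729 falls short of 1731.3 but 9⁴ = 6561 reaches it, so n = 4.

4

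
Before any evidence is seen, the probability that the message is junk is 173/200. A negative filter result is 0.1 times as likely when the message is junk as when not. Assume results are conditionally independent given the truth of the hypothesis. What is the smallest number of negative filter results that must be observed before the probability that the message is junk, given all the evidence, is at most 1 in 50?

3

Prior odds = 0.865/0.135 = 173/27.
Likelihood ratio per negative filter result = 0.1.
Target posterior odds = 0.02/0.98 = 1/49.
Need (173/27) × 0.1ⁿ ≤ 1/49, i.e. 0.1ⁿ ≤ 27/8477.
0.1² = 0.01 is still above 27/8477 but 0.1³ = 0.001 is at or below it, so n = 3.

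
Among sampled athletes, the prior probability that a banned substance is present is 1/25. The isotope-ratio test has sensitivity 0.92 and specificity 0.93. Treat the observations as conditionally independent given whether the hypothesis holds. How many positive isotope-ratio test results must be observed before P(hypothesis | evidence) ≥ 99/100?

4

Prior odds = 0.04/0.96 = 1/24.
False-positive rate = 1 − 0.93 = 0.07; likelihood ratio of a positive = 0.92/0.07 = 92/7.
Target posterior odds = 0.99/0.01 = 99.
Need (1/24) × (92/7)ⁿ ≥ 99, i.e. (92/7)ⁿ ≥ 2376.
(92/7)³ = 778688/343 falls short of 2376 but (92/7)⁴ = 71639296/2401 reaches it, so n = 4.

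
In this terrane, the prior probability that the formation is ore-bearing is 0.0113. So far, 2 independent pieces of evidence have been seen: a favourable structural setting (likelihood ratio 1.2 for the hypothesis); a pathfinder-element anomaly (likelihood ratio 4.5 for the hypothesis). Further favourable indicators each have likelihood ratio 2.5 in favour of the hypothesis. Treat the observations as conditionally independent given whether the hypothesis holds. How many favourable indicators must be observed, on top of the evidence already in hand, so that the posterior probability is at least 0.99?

9

Prior odds = 0.0113/0.9887 = 113/9887.
Combined Bayes factor of the evidence already in hand = 1.2 × 4.5 = 5.4.
Odds after that evidence = (113/9887) × 5.4 = 3051/49435.
Target odds = 0.99/0.01 = 99.
Need 2.5ⁿ ≥ 99 ÷ (3051/49435) = 543785/339.
2.5⁸ = 390625/256 falls short of 543785/339 but 2.5⁹ = 1953125/512 reaches it, so n = 9.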